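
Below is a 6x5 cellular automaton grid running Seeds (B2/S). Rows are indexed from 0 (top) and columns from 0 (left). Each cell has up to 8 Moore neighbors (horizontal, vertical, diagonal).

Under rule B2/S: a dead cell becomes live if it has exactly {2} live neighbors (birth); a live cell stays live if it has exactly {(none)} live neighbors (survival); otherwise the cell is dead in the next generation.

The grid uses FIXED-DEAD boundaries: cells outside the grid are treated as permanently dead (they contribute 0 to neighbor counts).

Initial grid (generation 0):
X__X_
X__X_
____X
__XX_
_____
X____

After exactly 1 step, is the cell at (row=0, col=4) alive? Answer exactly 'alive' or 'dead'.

Simulating step by step:
Generation 0 (given above): 8 live cells
Generation 1: 10 live cells
_XX_X
_XX__
_X___
____X
_XXX_
_____

Cell (0,4) at generation 1: 1 -> alive

Answer: alive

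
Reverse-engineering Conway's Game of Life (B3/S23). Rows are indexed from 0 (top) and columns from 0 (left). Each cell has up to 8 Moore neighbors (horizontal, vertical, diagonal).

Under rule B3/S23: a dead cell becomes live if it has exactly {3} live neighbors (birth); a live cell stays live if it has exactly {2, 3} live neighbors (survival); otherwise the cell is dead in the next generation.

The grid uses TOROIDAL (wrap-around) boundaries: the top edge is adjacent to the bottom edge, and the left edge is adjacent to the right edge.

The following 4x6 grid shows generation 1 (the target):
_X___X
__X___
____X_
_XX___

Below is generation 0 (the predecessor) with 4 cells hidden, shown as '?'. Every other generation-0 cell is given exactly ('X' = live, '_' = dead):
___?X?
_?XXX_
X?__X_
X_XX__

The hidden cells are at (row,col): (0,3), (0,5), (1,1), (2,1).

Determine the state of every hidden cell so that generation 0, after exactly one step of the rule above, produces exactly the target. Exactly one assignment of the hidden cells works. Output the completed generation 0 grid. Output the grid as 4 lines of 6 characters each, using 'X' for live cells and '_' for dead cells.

Hidden generation-0 cells (in order): (0,3), (0,5), (1,1), (2,1).
A hidden cell only influences target cells in its own 3x3 neighborhood. Try each of the 2^4 = 16 assignments, step the completed generation 0 forward once under B3/S23, and compare with the target:
  (0,3)=_ (0,5)=_ (1,1)=_ (2,1)=_ -> step gives (0,4)='X' but target has '_' -> reject
  (0,3)=_ (0,5)=_ (1,1)=_ (2,1)=X -> step gives (0,4)='X' but target has '_' -> reject
  (0,3)=_ (0,5)=_ (1,1)=X (2,1)=_ -> step gives (0,1)='_' but target has 'X' -> reject
  (0,3)=_ (0,5)=_ (1,1)=X (2,1)=X -> step gives (0,1)='_' but target has 'X' -> reject
  (0,3)=_ (0,5)=X (1,1)=_ (2,1)=_ -> step gives (1,2)='_' but target has 'X' -> reject
  (0,3)=_ (0,5)=X (1,1)=_ (2,1)=X -> step gives (1,0)='X' but target has '_' -> reject
  (0,3)=_ (0,5)=X (1,1)=X (2,1)=_ -> step gives (0,0)='X' but target has '_' -> reject
  (0,3)=_ (0,5)=X (1,1)=X (2,1)=X -> step gives (0,0)='X' but target has '_' -> reject
  (0,3)=X (0,5)=_ (1,1)=_ (2,1)=_ -> step reproduces the target at every cell -> ACCEPT
  (0,3)=X (0,5)=_ (1,1)=_ (2,1)=X -> step gives (1,1)='X' but target has '_' -> reject
  (0,3)=X (0,5)=_ (1,1)=X (2,1)=_ -> step gives (0,1)='_' but target has 'X' -> reject
  (0,3)=X (0,5)=_ (1,1)=X (2,1)=X -> step gives (0,1)='_' but target has 'X' -> reject
  (0,3)=X (0,5)=X (1,1)=_ (2,1)=_ -> step gives (3,0)='X' but target has '_' -> reject
  (0,3)=X (0,5)=X (1,1)=_ (2,1)=X -> step gives (1,0)='X' but target has '_' -> reject
  (0,3)=X (0,5)=X (1,1)=X (2,1)=_ -> step gives (0,0)='X' but target has '_' -> reject
  (0,3)=X (0,5)=X (1,1)=X (2,1)=X -> step gives (0,0)='X' but target has '_' -> reject
Unique solution: (0,3)=live, (0,5)=dead, (1,1)=dead, (2,1)=dead.
Check: live-neighbor counts of every cell in the completed generation 0:
135643
122544
144634
132444
Applying B3/S23 to generation 0 with these counts gives:
_X___X
__X___
____X_
_XX___
which matches the target exactly.

Answer: ___XX_
__XXX_
X___X_
X_XX__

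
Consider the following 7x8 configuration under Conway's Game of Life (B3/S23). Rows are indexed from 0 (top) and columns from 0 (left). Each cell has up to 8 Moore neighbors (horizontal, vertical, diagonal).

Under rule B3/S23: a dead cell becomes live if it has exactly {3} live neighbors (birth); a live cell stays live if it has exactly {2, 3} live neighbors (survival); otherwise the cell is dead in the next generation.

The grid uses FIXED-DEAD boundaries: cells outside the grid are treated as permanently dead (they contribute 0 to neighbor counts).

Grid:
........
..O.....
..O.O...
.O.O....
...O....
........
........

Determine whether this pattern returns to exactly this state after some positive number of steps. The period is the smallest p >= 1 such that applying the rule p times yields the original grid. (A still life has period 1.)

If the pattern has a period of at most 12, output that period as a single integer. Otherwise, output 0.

Simulating and comparing each generation to the original:
Gen 0 (original, given above): 6 live cells
Gen 1: 6 live cells, differs from original
Gen 2: 6 live cells, MATCHES original -> period = 2

Answer: 2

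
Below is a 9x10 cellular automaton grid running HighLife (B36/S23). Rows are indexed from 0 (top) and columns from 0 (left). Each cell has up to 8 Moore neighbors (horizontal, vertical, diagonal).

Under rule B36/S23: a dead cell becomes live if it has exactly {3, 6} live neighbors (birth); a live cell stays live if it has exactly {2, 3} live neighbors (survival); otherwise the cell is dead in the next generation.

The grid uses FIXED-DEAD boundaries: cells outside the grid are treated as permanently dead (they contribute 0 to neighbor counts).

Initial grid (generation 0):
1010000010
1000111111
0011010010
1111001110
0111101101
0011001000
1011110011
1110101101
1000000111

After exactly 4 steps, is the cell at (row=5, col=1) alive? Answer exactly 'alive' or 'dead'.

Simulating step by step:
Generation 0 (given above): 49 live cells
Generation 1: 31 live cells
0100011011
0010111001
1000001000
1000000001
1000100000
0000101001
1100000011
1010101000
1000001101
Generation 2: 33 live cells
0000101111
0100100011
0100001000
1100000000
0000010000
1100010011
1101000111
1000011001
0100011100
Generation 3: 27 live cells
0000010101
0000001001
0110000000
1100000000
0000000000
1110101101
0010110100
1010110001
0000010100
Generation 4: 27 live cells
0000001010
0000001010
1110000000
1110000000
0010000000
0110101110
1111000100
0100000010
0000111000

Cell (5,1) at generation 4: 1 -> alive

Answer: alive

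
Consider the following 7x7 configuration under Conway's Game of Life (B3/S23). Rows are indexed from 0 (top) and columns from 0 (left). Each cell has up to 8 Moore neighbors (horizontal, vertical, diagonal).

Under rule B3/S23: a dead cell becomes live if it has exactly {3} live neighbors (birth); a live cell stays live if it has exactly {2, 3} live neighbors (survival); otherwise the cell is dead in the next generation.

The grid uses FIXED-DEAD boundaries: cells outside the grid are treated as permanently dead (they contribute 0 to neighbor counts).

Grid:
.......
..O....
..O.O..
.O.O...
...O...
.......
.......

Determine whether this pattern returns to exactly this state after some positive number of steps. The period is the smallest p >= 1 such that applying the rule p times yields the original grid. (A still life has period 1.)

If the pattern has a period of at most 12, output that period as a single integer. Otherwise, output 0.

Simulating and comparing each generation to the original:
Gen 0 (original, given above): 6 live cells
Gen 1: 6 live cells, differs from original
Gen 2: 6 live cells, MATCHES original -> period = 2

Answer: 2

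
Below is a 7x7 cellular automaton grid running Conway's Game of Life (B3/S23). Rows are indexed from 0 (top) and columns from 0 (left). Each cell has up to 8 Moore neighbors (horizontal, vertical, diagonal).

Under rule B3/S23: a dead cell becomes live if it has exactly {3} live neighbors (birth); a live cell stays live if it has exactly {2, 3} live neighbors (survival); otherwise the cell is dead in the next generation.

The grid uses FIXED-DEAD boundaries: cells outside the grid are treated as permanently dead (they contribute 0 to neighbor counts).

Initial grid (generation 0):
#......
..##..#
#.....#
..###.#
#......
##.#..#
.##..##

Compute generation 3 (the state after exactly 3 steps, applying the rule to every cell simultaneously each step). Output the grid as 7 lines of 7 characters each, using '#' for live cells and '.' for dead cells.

Simulating step by step:
Generation 0 (given above): 19 live cells
Generation 1: 18 live cells
.......
.#.....
.#..#.#
.#.#.#.
#...##.
#....##
###..##
Generation 2: 16 live cells
.......
.......
##..##.
####..#
##.....
#......
##...##
Generation 3: 9 live cells
(generation 3 grid is the final answer)

Answer: .......
.......
#..###.
...###.
.......
.......
##.....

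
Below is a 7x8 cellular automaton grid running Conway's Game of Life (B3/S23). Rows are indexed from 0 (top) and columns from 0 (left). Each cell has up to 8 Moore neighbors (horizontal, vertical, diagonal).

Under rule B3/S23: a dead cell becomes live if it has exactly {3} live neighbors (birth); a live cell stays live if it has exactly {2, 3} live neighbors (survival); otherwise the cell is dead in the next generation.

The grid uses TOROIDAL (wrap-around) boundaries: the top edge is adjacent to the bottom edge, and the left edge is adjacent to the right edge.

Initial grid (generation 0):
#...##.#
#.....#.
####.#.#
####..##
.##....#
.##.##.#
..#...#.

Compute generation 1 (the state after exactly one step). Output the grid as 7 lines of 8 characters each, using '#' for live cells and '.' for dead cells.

Answer: ##...#..
..##....
...###..
....#...
....##..
.....#.#
..#.....

Derivation:
Simulating step by step:
Generation 0 (given above): 28 live cells
Generation 1: 14 live cells
(generation 1 grid is the final answer)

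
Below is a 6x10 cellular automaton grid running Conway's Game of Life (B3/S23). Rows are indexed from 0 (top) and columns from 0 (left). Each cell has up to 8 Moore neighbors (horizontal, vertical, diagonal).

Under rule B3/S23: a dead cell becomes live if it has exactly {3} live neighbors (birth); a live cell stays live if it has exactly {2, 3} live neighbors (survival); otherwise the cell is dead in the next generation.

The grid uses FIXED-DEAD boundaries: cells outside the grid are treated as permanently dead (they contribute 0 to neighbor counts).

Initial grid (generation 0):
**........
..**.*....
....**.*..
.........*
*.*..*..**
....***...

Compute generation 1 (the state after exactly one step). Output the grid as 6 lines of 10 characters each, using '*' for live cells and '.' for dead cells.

Simulating step by step:
Generation 0 (given above): 17 live cells
Generation 1: 23 live cells
(generation 1 grid is the final answer)

Answer: .**.......
.***.**...
...****...
....***..*
....***.**
....***...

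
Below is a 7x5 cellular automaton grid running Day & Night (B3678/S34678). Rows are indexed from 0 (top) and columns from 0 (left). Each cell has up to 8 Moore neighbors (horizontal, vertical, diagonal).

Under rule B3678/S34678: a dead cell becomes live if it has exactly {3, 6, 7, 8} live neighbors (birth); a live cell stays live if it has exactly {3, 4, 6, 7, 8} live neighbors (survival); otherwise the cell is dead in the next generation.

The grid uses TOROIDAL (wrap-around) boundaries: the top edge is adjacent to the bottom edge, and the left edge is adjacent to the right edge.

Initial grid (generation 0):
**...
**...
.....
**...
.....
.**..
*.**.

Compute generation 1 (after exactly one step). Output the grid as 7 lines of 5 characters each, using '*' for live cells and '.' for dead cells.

Answer: *....
**...
.....
.....
*.*..
.***.
***.*

Derivation:
Simulating step by step:
Generation 0 (given above): 11 live cells
Generation 1: 12 live cells
(generation 1 grid is the final answer)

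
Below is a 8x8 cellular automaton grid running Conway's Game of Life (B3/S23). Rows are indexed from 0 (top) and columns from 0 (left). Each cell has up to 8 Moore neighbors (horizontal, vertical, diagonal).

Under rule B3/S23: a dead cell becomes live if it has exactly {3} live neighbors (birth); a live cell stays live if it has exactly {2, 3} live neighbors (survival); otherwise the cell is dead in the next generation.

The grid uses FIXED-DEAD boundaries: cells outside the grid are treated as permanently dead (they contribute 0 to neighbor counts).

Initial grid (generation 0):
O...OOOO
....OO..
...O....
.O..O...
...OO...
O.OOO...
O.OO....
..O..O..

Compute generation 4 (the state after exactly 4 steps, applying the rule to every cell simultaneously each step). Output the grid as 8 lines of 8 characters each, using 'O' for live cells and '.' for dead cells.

Answer: ...O....
...OO...
..O..O..
....OO..
...OO...
........
........
........

Derivation:
Simulating step by step:
Generation 0 (given above): 21 live cells
Generation 1: 12 live cells
....O.O.
...O....
...O.O..
..O.O...
.O...O..
........
........
.OOO....
Generation 2: 10 live cells
........
...O.O..
..OO....
..OOOO..
........
........
..O.....
..O.....
Generation 3: 8 live cells
........
..OOO...
.....O..
..O.O...
...OO...
........
........
........
Generation 4: 9 live cells
(generation 4 grid is the final answer)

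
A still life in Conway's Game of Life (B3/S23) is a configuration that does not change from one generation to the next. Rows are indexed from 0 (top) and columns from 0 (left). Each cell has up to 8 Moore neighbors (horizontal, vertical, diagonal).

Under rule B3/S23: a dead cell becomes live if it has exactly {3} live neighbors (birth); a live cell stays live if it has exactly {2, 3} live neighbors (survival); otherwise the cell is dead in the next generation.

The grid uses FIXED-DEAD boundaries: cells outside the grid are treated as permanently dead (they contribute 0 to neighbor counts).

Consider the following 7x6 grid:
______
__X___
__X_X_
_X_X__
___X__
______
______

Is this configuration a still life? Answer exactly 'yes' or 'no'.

Compute generation 1 and compare to generation 0 (given above):
Generation 1:
______
___X__
_XX___
___XX_
__X___
______
______
Cell (1,2) differs: gen0=1 vs gen1=0 -> NOT a still life.

Answer: no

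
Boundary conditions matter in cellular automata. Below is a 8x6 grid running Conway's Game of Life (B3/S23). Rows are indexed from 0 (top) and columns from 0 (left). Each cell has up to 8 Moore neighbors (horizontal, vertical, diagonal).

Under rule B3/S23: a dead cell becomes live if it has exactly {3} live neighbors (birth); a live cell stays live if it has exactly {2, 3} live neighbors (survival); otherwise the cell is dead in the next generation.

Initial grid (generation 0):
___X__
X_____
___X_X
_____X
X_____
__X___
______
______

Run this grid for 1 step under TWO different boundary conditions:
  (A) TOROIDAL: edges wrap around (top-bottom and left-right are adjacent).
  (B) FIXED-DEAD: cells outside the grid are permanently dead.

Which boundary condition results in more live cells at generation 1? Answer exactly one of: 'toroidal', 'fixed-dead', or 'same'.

Under TOROIDAL boundary, generation 1:
______
____X_
X___XX
X___XX
______
______
______
______
Population = 7

Under FIXED-DEAD boundary, generation 1:
______
____X_
____X_
____X_
______
______
______
______
Population = 3

Comparison: toroidal=7, fixed-dead=3 -> toroidal

Answer: toroidal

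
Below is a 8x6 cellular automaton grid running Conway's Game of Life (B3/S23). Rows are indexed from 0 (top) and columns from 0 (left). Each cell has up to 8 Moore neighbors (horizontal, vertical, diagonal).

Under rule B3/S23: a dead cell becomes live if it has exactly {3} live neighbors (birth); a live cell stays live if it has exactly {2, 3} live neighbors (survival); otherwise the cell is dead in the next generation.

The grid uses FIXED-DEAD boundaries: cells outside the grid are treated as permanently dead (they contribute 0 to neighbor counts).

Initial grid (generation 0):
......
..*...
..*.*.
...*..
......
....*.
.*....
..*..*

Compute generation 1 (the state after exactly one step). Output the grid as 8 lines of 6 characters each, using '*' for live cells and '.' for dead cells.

Answer: ......
...*..
..*...
...*..
......
......
......
......

Derivation:
Simulating step by step:
Generation 0 (given above): 8 live cells
Generation 1: 3 live cells
(generation 1 grid is the final answer)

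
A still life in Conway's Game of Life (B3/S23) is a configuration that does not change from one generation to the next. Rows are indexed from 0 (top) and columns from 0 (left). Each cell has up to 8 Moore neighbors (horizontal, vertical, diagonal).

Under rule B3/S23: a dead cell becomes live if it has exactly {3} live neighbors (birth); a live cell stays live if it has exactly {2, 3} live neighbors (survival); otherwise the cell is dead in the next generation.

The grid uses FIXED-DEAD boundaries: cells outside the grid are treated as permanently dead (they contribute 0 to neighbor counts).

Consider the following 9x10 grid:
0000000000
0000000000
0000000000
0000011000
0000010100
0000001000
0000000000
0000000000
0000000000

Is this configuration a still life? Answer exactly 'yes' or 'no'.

Answer: yes

Derivation:
Compute generation 1 and compare to generation 0 (given above):
Generation 1:
0000000000
0000000000
0000000000
0000011000
0000010100
0000001000
0000000000
0000000000
0000000000
The grids are IDENTICAL -> still life.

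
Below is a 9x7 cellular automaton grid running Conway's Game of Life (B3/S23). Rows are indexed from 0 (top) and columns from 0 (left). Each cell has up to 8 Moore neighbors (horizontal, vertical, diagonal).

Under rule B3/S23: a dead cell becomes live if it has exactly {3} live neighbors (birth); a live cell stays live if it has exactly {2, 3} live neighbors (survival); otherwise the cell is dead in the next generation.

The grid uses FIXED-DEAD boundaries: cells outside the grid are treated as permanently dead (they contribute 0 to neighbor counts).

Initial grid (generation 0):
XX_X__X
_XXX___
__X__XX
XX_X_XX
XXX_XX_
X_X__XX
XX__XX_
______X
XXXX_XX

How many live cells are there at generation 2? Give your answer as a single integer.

Answer: 25

Derivation:
Simulating step by step:
Generation 0 (given above): 35 live cells
Generation 1: 24 live cells
XX_X___
X__XXXX
X____XX
X__X___
_______
__X___X
XX__X__
___X__X
_XX__XX
Generation 2: 25 live cells
XXXX_X_
X_XX__X
XX_X__X
_______
_______
_X_____
_XXX_X_
X__XX_X
__X__XX
Population at generation 2: 25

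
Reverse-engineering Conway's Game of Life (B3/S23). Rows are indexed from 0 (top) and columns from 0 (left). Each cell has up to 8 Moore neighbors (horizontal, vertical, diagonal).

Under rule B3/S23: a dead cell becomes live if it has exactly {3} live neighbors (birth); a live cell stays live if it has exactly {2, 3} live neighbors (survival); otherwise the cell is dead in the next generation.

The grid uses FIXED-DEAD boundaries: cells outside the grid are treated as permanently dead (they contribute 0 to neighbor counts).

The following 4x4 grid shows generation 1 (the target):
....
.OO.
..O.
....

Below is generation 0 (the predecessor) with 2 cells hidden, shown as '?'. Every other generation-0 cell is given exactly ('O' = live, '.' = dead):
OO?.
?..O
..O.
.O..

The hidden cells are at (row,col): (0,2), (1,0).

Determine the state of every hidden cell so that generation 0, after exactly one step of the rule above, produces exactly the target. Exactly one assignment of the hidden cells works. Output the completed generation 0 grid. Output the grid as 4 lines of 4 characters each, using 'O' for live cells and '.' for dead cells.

Answer: OO..
...O
..O.
.O..

Derivation:
Hidden generation-0 cells (in order): (0,2), (1,0).
A hidden cell only influences target cells in its own 3x3 neighborhood. Try each of the 2^2 = 4 assignments, step the completed generation 0 forward once under B3/S23, and compare with the target:
  (0,2)=. (1,0)=. -> step reproduces the target at every cell -> ACCEPT
  (0,2)=. (1,0)=O -> step gives (0,0)='O' but target has '.' -> reject
  (0,2)=O (1,0)=. -> step gives (0,1)='O' but target has '.' -> reject
  (0,2)=O (1,0)=O -> step gives (0,0)='O' but target has '.' -> reject
Unique solution: (0,2)=dead, (1,0)=dead.
Check: live-neighbor counts of every cell in the completed generation 0:
1121
2331
1222
1121
Applying B3/S23 to generation 0 with these counts gives:
....
.OO.
..O.
....
which matches the target exactly.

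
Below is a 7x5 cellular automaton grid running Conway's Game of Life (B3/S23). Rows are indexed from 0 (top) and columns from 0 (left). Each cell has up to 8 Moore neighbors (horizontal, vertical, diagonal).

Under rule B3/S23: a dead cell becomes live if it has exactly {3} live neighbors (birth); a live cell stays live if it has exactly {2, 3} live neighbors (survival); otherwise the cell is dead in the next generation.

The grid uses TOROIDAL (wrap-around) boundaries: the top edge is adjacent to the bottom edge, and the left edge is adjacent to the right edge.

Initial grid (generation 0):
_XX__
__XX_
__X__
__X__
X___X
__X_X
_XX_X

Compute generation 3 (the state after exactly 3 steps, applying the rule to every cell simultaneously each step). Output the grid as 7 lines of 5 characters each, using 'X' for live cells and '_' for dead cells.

Answer: _____
_XX__
XX_XX
___XX
_____
__XXX
_____

Derivation:
Simulating step by step:
Generation 0 (given above): 13 live cells
Generation 1: 11 live cells
X____
___X_
_XX__
_X_X_
XX__X
__X_X
_____
Generation 2: 11 live cells
_____
_XX__
_X_X_
___XX
_X__X
_X_XX
_____
Generation 3: 11 live cells
(generation 3 grid is the final answer)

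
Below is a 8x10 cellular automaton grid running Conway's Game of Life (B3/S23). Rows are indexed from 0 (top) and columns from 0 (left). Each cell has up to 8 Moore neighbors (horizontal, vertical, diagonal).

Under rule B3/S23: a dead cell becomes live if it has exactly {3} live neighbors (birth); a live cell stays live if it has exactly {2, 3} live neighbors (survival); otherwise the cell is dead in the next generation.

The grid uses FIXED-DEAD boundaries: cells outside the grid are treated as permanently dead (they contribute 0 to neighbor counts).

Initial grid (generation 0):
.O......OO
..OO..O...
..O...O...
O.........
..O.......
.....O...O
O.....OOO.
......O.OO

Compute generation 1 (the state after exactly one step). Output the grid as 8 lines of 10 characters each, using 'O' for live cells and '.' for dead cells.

Simulating step by step:
Generation 0 (given above): 19 live cells
Generation 1: 17 live cells
(generation 1 grid is the final answer)

Answer: ..O.......
.OOO...O..
.OOO......
.O........
..........
......OOO.
.....OO...
......O.OO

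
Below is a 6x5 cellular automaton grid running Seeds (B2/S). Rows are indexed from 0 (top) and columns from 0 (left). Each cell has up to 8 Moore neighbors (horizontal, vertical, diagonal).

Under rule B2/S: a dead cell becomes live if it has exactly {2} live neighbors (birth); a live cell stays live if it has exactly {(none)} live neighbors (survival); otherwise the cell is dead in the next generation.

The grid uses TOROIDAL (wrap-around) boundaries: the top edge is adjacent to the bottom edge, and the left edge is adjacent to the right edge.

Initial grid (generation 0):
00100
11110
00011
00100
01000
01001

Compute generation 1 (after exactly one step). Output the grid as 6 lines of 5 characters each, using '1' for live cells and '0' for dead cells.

Simulating step by step:
Generation 0 (given above): 11 live cells
Generation 1: 5 live cells
(generation 1 grid is the final answer)

Answer: 00000
00000
00000
11001
00010
00010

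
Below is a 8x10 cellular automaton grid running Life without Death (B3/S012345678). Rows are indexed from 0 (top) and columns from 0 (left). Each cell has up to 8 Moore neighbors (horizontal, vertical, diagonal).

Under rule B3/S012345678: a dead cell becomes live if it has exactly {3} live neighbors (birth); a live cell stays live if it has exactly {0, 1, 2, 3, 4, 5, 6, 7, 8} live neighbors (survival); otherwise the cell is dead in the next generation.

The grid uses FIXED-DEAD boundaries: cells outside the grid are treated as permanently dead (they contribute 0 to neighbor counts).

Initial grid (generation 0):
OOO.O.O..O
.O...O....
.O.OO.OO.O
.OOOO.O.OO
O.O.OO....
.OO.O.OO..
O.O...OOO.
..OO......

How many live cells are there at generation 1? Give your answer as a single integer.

Answer: 48

Derivation:
Simulating step by step:
Generation 0 (given above): 37 live cells
Generation 1: 48 live cells
OOO.OOO..O
.O...O.OO.
OO.OO.OO.O
OOOOO.O.OO
O.O.OO..O.
OOO.O.OOO.
O.O..OOOO.
.OOO...O..
Population at generation 1: 48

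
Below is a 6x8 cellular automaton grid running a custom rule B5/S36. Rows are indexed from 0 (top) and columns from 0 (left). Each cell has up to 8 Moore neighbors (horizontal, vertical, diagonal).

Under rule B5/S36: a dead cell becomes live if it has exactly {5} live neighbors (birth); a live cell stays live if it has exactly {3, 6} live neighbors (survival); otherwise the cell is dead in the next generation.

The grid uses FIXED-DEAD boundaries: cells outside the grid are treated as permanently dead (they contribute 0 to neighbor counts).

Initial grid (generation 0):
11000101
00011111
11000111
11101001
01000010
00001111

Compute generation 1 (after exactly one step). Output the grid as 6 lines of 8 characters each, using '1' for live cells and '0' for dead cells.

Simulating step by step:
Generation 0 (given above): 25 live cells
Generation 1: 12 live cells
(generation 1 grid is the final answer)

Answer: 00000110
00000000
10001010
00100011
01000100
00000110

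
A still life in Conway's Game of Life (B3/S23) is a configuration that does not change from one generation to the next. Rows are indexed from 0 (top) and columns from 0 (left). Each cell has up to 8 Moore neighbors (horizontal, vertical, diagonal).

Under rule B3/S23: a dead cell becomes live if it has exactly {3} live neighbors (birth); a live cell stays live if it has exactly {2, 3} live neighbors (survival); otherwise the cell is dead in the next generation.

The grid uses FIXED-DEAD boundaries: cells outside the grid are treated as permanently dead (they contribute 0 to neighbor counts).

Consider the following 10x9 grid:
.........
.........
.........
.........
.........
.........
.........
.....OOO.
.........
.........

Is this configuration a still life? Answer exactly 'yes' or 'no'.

Answer: no

Derivation:
Compute generation 1 and compare to generation 0 (given above):
Generation 1:
.........
.........
.........
.........
.........
.........
......O..
......O..
......O..
.........
Cell (6,6) differs: gen0=0 vs gen1=1 -> NOT a still life.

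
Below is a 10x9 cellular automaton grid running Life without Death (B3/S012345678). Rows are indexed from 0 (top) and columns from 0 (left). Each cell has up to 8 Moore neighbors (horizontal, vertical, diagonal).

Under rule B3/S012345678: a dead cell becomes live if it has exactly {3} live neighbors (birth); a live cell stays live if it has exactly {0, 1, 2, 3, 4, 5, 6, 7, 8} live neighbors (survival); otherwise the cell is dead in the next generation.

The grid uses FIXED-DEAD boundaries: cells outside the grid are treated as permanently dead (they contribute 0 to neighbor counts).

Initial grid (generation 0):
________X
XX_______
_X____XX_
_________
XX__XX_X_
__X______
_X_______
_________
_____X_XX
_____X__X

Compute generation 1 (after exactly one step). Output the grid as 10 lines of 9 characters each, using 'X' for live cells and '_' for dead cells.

Simulating step by step:
Generation 0 (given above): 18 live cells
Generation 1: 28 live cells
(generation 1 grid is the final answer)

Answer: ________X
XX_____X_
XX____XX_
XX___X_X_
XX__XX_X_
X_X______
_X_______
_________
_____XXXX
_____XXXX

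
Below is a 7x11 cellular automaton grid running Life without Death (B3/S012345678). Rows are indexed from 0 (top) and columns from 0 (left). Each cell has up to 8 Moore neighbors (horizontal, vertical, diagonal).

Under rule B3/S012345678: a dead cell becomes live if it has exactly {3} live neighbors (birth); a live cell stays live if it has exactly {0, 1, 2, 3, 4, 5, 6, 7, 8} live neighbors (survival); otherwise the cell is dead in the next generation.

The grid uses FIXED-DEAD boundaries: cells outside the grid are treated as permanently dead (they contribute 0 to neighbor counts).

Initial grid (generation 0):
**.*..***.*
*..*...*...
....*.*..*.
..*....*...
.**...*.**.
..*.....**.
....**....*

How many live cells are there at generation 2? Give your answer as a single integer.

Answer: 57

Derivation:
Simulating step by step:
Generation 0 (given above): 26 live cells
Generation 1: 47 live cells
****..***.*
******.*.*.
...**.****.
.***.***.*.
.***..*.**.
.***.*.****
....**...**
Generation 2: 57 live cells
****.******
******.*.**
*..**.*****
.***.***.**
****..*.**.
.***.*.****
..*****..**
Population at generation 2: 57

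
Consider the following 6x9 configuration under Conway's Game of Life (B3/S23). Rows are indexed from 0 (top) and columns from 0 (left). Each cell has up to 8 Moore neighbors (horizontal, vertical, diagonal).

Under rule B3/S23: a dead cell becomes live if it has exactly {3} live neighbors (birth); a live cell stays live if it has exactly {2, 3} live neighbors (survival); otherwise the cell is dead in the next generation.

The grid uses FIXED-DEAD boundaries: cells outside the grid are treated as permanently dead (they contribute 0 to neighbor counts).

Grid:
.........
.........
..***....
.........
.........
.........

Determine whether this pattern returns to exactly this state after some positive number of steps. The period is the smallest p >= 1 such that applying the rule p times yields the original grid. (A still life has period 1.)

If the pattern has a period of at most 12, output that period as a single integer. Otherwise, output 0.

Simulating and comparing each generation to the original:
Gen 0 (original, given above): 3 live cells
Gen 1: 3 live cells, differs from original
Gen 2: 3 live cells, MATCHES original -> period = 2

Answer: 2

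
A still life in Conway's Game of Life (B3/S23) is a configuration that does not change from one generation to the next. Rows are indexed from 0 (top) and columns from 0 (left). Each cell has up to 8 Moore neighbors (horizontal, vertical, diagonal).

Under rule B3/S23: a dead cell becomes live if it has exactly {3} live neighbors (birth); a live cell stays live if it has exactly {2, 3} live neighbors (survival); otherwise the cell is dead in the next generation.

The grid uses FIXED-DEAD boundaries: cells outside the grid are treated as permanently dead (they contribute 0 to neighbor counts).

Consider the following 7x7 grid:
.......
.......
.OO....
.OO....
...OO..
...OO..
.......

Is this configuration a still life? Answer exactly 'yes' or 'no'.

Compute generation 1 and compare to generation 0 (given above):
Generation 1:
.......
.......
.OO....
.O.....
....O..
...OO..
.......
Cell (3,2) differs: gen0=1 vs gen1=0 -> NOT a still life.

Answer: no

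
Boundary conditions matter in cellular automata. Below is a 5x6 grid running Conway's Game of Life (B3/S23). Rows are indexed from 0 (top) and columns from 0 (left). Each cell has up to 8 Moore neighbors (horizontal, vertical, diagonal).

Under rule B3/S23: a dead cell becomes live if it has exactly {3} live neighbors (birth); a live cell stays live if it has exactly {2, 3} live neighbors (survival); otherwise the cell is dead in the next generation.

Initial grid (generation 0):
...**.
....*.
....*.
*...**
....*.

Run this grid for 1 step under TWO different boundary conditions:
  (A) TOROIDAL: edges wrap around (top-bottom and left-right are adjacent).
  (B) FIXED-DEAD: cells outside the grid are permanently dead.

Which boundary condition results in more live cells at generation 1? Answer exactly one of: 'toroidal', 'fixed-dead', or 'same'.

Under TOROIDAL boundary, generation 1:
...***
....**
...**.
...**.
......
Population = 9

Under FIXED-DEAD boundary, generation 1:
...**.
....**
...**.
...***
....**
Population = 11

Comparison: toroidal=9, fixed-dead=11 -> fixed-dead

Answer: fixed-dead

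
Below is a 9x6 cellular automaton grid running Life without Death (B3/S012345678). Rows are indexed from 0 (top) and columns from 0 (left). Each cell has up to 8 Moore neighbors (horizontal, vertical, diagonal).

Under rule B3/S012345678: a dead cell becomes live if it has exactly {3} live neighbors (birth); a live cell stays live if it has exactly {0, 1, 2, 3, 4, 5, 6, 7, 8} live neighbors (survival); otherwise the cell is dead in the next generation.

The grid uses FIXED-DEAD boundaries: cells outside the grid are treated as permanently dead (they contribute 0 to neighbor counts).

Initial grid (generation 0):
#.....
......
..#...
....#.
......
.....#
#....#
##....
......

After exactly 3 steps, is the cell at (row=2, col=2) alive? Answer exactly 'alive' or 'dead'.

Simulating step by step:
Generation 0 (given above): 8 live cells
Generation 1: 9 live cells
#.....
......
..#...
....#.
......
.....#
##...#
##....
......
Generation 2: 9 live cells
#.....
......
..#...
....#.
......
.....#
##...#
##....
......
Generation 3: 9 live cells
#.....
......
..#...
....#.
......
.....#
##...#
##....
......

Cell (2,2) at generation 3: 1 -> alive

Answer: alive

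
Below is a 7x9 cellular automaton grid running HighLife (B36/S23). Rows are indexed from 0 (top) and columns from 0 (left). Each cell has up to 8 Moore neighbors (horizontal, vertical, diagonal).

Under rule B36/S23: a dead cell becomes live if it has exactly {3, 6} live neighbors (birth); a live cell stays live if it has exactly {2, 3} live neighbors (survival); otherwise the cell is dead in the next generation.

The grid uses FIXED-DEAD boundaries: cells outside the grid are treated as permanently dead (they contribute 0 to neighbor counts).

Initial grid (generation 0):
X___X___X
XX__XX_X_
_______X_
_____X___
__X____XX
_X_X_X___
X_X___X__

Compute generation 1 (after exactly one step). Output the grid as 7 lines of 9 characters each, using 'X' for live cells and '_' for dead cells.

Answer: XX__XX___
XX__XXXXX
____XX___
______XXX
__X_X_X__
_X_X__XX_
_XX______

Derivation:
Simulating step by step:
Generation 0 (given above): 19 live cells
Generation 1: 25 live cells
(generation 1 grid is the final answer)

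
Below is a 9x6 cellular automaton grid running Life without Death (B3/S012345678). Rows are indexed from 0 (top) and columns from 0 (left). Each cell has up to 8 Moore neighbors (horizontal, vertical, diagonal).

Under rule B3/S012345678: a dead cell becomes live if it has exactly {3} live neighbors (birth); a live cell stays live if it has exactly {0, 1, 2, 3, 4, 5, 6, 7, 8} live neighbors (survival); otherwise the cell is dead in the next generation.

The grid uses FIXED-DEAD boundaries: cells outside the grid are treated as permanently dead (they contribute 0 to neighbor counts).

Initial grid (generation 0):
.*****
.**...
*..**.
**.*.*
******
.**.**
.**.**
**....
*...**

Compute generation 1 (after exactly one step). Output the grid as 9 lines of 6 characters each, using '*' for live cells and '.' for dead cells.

Simulating step by step:
Generation 0 (given above): 33 live cells
Generation 1: 38 live cells
(generation 1 grid is the final answer)

Answer: .*****
***..*
*..**.
**.*.*
******
.**.**
.**.**
****..
**..**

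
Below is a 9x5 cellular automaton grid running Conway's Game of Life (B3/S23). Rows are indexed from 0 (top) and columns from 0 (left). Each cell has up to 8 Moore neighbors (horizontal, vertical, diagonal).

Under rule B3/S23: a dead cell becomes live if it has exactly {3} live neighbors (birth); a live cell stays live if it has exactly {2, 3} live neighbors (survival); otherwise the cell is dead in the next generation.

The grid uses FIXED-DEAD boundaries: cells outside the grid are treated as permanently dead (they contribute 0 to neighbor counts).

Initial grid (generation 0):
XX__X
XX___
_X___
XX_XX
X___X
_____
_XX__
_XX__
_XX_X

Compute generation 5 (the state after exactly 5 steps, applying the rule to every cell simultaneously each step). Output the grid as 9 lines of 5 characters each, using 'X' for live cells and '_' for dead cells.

Answer: _____
_____
_____
_____
_____
___XX
XX___
X_XX_
_XX__

Derivation:
Simulating step by step:
Generation 0 (given above): 19 live cells
Generation 1: 19 live cells
XX___
__X__
_____
XXXXX
XX_XX
_X___
_XX__
X____
_XXX_
Generation 2: 13 live cells
_X___
_X___
_____
X___X
____X
___X_
XXX__
X__X_
_XX__
Generation 3: 13 live cells
_____
_____
_____
_____
___XX
_XXX_
XXXX_
X__X_
_XX__
Generation 4: 9 live cells
_____
_____
_____
_____
___XX
X____
X___X
X__X_
_XX__
Generation 5: 9 live cells
(generation 5 grid is the final answer)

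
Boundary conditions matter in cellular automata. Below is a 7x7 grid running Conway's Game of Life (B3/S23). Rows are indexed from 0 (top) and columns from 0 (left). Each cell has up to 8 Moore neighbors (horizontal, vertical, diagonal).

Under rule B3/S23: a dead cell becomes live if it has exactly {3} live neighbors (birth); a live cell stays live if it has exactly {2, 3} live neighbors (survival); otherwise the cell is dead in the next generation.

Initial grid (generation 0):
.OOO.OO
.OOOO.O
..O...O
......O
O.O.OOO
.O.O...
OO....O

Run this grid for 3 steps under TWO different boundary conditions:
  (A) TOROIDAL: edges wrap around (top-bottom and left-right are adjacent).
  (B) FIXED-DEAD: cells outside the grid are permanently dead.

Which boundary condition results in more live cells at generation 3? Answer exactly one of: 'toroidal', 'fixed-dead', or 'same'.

Under TOROIDAL boundary, generation 3:
.....OO
OO.O.O.
.OO.O.O
....OO.
OO....O
.OO.OO.
..O.O..
Population = 21

Under FIXED-DEAD boundary, generation 3:
.....OO
.O.O..O
O..O.OO
O....OO
OO...OO
O......
.OO....
Population = 19

Comparison: toroidal=21, fixed-dead=19 -> toroidal

Answer: toroidal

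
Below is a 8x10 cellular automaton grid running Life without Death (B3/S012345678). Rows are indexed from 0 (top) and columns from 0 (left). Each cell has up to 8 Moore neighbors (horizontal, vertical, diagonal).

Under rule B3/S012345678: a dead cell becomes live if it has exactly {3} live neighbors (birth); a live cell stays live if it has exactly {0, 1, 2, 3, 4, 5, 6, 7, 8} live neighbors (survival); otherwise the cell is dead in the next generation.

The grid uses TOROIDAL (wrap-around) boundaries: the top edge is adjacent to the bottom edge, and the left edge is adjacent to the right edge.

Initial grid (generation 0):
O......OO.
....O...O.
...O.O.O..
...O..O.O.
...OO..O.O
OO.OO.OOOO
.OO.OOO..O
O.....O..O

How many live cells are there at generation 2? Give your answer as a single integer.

Answer: 43

Derivation:
Simulating step by step:
Generation 0 (given above): 32 live cells
Generation 1: 38 live cells
O......OO.
....O.O.OO
...O.OOOO.
..OO.OO.O.
...OO..O.O
OO.OO.OOOO
.OO.OOO..O
O.....O..O
Generation 2: 43 live cells
O....OOOO.
....O.O.OO
..OO.OOOO.
..OO.OO.OO
.O.OO..O.O
OO.OO.OOOO
.OO.OOO..O
O.....O..O
Population at generation 2: 43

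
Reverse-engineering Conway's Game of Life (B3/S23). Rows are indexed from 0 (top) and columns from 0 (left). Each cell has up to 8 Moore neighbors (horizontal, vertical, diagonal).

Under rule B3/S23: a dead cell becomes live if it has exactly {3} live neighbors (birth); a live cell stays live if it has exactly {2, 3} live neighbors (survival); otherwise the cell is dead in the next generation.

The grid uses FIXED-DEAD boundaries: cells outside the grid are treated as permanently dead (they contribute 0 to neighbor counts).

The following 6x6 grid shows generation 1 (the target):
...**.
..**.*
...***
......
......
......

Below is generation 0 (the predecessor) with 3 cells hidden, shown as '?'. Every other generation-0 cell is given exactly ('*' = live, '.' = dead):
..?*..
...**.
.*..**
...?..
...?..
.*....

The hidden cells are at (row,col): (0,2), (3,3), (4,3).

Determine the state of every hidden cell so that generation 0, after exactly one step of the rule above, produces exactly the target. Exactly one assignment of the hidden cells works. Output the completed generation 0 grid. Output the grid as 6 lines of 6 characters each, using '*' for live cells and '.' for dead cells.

Answer: ...*..
...**.
.*..**
......
......
.*....

Derivation:
Hidden generation-0 cells (in order): (0,2), (3,3), (4,3).
A hidden cell only influences target cells in its own 3x3 neighborhood. Try each of the 2^3 = 8 assignments, step the completed generation 0 forward once under B3/S23, and compare with the target:
  (0,2)=. (3,3)=. (4,3)=. -> step reproduces the target at every cell -> ACCEPT
  (0,2)=. (3,3)=. (4,3)=* -> step gives (3,4)='*' but target has '.' -> reject
  (0,2)=. (3,3)=* (4,3)=. -> step gives (2,2)='*' but target has '.' -> reject
  (0,2)=. (3,3)=* (4,3)=* -> step gives (2,2)='*' but target has '.' -> reject
  (0,2)=* (3,3)=. (4,3)=. -> step gives (0,2)='*' but target has '.' -> reject
  (0,2)=* (3,3)=. (4,3)=* -> step gives (0,2)='*' but target has '.' -> reject
  (0,2)=* (3,3)=* (4,3)=. -> step gives (0,2)='*' but target has '.' -> reject
  (0,2)=* (3,3)=* (4,3)=* -> step gives (0,2)='*' but target has '.' -> reject
Unique solution: (0,2)=dead, (3,3)=dead, (4,3)=dead.
Check: live-neighbor counts of every cell in the completed generation 0:
002231
113343
102332
111122
111000
101000
Applying B3/S23 to generation 0 with these counts gives:
...**.
..**.*
...***
......
......
......
which matches the target exactly.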